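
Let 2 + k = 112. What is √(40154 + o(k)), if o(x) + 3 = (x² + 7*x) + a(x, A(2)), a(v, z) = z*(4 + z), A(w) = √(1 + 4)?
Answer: √(53026 + 4*√5) ≈ 230.29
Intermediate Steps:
k = 110 (k = -2 + 112 = 110)
A(w) = √5
o(x) = -3 + x² + 7*x + √5*(4 + √5) (o(x) = -3 + ((x² + 7*x) + √5*(4 + √5)) = -3 + (x² + 7*x + √5*(4 + √5)) = -3 + x² + 7*x + √5*(4 + √5))
√(40154 + o(k)) = √(40154 + (2 + 110² + 4*√5 + 7*110)) = √(40154 + (2 + 12100 + 4*√5 + 770)) = √(40154 + (12872 + 4*√5)) = √(53026 + 4*√5)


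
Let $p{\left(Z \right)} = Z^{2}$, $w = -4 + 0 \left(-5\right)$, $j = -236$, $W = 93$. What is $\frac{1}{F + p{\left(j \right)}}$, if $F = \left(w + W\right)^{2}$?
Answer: $\frac{1}{63617} \approx 1.5719 \cdot 10^{-5}$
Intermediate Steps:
$w = -4$ ($w = -4 + 0 = -4$)
$F = 7921$ ($F = \left(-4 + 93\right)^{2} = 89^{2} = 7921$)
$\frac{1}{F + p{\left(j \right)}} = \frac{1}{7921 + \left(-236\right)^{2}} = \frac{1}{7921 + 55696} = \frac{1}{63617}$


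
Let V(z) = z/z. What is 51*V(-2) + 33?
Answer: 84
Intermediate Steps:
V(z) = 1
51*V(-2) + 33 = 51*1 + 33 = 51 + 33 = 84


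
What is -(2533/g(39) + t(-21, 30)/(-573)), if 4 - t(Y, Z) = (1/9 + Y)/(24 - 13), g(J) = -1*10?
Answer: 143695331/567270 ≈ 253.31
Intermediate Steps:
g(J) = -10
t(Y, Z) = 395/99 - Y/11 (t(Y, Z) = 4 - (1/9 + Y)/(24 - 13) = 4 - (1/9 + Y)/11 = 4 - (1/99 + Y/11) = 4 + (-1/99 - Y/11) = 395/99 - Y/11)
-(2533/g(39) + t(-21, 30)/(-573)) = -(2533/(-10) + (395/99 - 1/11*(-21))/(-573)) = -(2533*(-1/10) + (395/99 + 21/11)*(-1/573)) = -(-2533/10 + (584/99)*(-1/573)) = -(-2533/10 - 584/56727) = -1*(-143695331/567270) = 143695331/567270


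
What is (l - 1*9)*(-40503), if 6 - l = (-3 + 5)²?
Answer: 283521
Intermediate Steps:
l = 2 (l = 6 - (-3 + 5)² = 6 - 1*2² = 6 - 1*4 = 6 - 4 = 2)
(l - 1*9)*(-40503) = (2 - 1*9)*(-40503) = (2 - 9)*(-40503) = -7*(-40503) = 283521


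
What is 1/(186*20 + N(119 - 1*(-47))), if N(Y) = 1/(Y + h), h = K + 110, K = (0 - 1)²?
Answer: 277/1030441 ≈ 0.00026882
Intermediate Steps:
K = 1 (K = (-1)² = 1)
h = 111 (h = 1 + 110 = 111)
N(Y) = 1/(111 + Y) (N(Y) = 1/(Y + 111) = 1/(111 + Y))
1/(186*20 + N(119 - 1*(-47))) = 1/(186*20 + 1/(111 + (119 - 1*(-47)))) = 1/(3720 + 1/(111 + (119 + 47))) = 1/(3720 + 1/(111 + 166)) = 1/(3720 + 1/277) = 1/(1030441/277) = 277/1030441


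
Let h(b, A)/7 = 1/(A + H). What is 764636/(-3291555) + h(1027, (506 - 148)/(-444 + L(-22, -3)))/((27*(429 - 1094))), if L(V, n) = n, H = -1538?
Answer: -5995826707315/25810470474588 ≈ -0.23230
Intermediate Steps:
h(b, A) = 7/(-1538 + A) (h(b, A) = 7/(A - 1538) = 7/(-1538 + A))
764636/(-3291555) + h(1027, (506 - 148)/(-444 + L(-22, -3)))/((27*(429 - 1094))) = 764636/(-3291555) + (7/(-1538 + (506 - 148)/(-444 - 3)))/((27*(429 - 1094))) = 764636*(-1/3291555) + (7/(-1538 + 358/(-447)))/((27*(-665))) = -764636/3291555 + (7/(-1538 + 358*(-1/447)))/(-17955) = -764636/3291555 + (7/(-1538 - 358/447))*(-1/17955) = -764636/3291555 + (7/(-687844/447))*(-1/17955) = -764636/3291555 + (7*(-447/687844))*(-1/17955) = -764636/3291555 - 3129/687844*(-1/17955) = -764636/3291555 + 149/588106620 = -5995826707315/25810470474588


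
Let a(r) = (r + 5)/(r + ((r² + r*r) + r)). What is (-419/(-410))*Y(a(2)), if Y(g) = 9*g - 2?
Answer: 5447/1640 ≈ 3.3213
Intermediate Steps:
a(r) = (5 + r)/(2*r + 2*r²) (a(r) = (5 + r)/(r + ((r² + r²) + r)) = (5 + r)/(r + (2*r² + r)) = (5 + r)/(r + (r + 2*r²)) = (5 + r)/(2*r + 2*r²))
Y(g) = -2 + 9*g
(-419/(-410))*Y(a(2)) = (-419/(-410))*(-2 + 9*((½)*(5 + 2)/(2*(1 + 2)))) = (-419*(-1/410))*(-2 + 9*((½)*(½)*7/3)) = 419*(-2 + 9*((½)*(½)*(⅓)*7))/410 = 419*(-2 + 9*(7/12))/410 = 419*(-2 + 21/4)/410 = (419/410)*(13/4) = 5447/1640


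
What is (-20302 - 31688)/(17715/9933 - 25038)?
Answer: 172138890/82894913 ≈ 2.0766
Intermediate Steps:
(-20302 - 31688)/(17715/9933 - 25038) = -51990/(17715*(1/9933) - 25038) = -51990/(5905/3311 - 25038) = -51990/(-82894913/3311) = -51990*(-3311/82894913) = 172138890/82894913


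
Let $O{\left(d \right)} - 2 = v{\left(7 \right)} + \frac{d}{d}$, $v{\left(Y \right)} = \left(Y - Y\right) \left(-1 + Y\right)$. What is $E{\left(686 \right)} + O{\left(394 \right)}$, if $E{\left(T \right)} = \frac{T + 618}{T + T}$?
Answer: $\frac{1355}{343} \approx 3.9504$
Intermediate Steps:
$E{\left(T \right)} = \frac{618 + T}{2 T}$
$v{\left(Y \right)} = 0$ ($v{\left(Y \right)} = 0 \left(-1 + Y\right) = 0$)
$O{\left(d \right)} = 3$ ($O{\left(d \right)} = 2 + \left(0 + \frac{d}{d}\right) = 2 + \left(0 + 1\right) = 2 + 1 = 3$)
$E{\left(686 \right)} + O{\left(394 \right)} = \frac{618 + 686}{2 \cdot 686} + 3 = \frac{1}{2} \cdot \frac{1}{686} \cdot 1304 + 3 = \frac{326}{343} + 3 = \frac{1355}{343}$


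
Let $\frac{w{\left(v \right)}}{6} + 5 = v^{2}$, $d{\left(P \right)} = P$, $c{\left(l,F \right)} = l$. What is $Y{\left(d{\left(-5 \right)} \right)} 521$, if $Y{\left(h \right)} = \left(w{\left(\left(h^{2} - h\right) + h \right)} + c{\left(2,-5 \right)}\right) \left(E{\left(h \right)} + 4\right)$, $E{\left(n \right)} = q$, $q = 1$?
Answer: $9695810$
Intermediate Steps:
$w{\left(v \right)} = -30 + 6 v^{2}$
$E{\left(n \right)} = 1$
$Y{\left(h \right)} = -140 + 30 h^{4}$ ($Y{\left(h \right)} = \left(\left(-30 + 6 \left(\left(h^{2} - h\right) + h\right)^{2}\right) + 2\right) \left(1 + 4\right) = \left(\left(-30 + 6 \left(h^{2}\right)^{2}\right) + 2\right) 5 = \left(\left(-30 + 6 h^{4}\right) + 2\right) 5 = \left(-28 + 6 h^{4}\right) 5 = -140 + 30 h^{4}$)
$Y{\left(d{\left(-5 \right)} \right)} 521 = \left(-140 + 30 \left(-5\right)^{4}\right) 521 = \left(-140 + 30 \cdot 625\right) 521 = \left(-140 + 18750\right) 521 = 18610 \cdot 521 = 9695810$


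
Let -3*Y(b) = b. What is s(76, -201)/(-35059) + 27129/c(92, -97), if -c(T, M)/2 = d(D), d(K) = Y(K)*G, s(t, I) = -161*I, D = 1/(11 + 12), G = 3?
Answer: 21875594331/70118 ≈ 3.1198e+5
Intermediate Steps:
Y(b) = -b/3
D = 1/23 ≈ 0.043478
d(K) = -K (d(K) = -K/3*3 = -K)
c(T, M) = 2/23 (c(T, M) = -(-2)/23 = -2*(-1/23) = 2/23)
s(76, -201)/(-35059) + 27129/c(92, -97) = -161*(-201)/(-35059) + 27129/(2/23) = 32361*(-1/35059) + 27129*(23/2) = -32361/35059 + 623967/2 = 21875594331/70118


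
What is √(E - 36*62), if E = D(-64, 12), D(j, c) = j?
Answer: 2*I*√574 ≈ 47.917*I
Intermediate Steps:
E = -64
√(E - 36*62) = √(-64 - 36*62) = √(-64 - 2232) = √(-2296) = 2*I*√574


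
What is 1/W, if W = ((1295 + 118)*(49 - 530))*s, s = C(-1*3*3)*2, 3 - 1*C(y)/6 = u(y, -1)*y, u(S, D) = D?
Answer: 1/48935016 ≈ 2.0435e-8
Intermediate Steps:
C(y) = 18 + 6*y (C(y) = 18 - (-6)*y = 18 + 6*y)
s = -72 (s = (18 + 6*(-1*3*3))*2 = (18 + 6*(-3*3))*2 = (18 + 6*(-9))*2 = (18 - 54)*2 = -36*2 = -72)
W = 48935016 (W = ((1295 + 118)*(49 - 530))*(-72) = (1413*(-481))*(-72) = -679653*(-72) = 48935016)
1/W = 1/48935016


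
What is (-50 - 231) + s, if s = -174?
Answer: -455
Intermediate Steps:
(-50 - 231) + s = (-50 - 231) - 174 = -281 - 174 = -455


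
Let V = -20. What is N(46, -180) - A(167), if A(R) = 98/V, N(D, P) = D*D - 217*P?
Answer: 411809/10 ≈ 41181.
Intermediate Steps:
N(D, P) = D² - 217*P
A(R) = -49/10 (A(R) = 98/(-20) = 98*(-1/20) = -49/10)
N(46, -180) - A(167) = (46² - 217*(-180)) - 1*(-49/10) = (2116 + 39060) + 49/10 = 41176 + 49/10 = 411809/10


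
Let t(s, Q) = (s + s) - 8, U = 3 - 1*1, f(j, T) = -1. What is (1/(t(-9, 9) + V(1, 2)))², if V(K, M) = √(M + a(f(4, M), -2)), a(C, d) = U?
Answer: 1/576 ≈ 0.0017361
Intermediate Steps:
U = 2 (U = 3 - 1 = 2)
a(C, d) = 2
V(K, M) = √(2 + M) (V(K, M) = √(M + 2) = √(2 + M))
t(s, Q) = -8 + 2*s (t(s, Q) = 2*s - 8 = -8 + 2*s)
(1/(t(-9, 9) + V(1, 2)))² = (1/((-8 + 2*(-9)) + √(2 + 2)))² = (1/((-8 - 18) + √4))² = (1/(-26 + 2))² = (1/(-24))² = (-1/24)² = 1/576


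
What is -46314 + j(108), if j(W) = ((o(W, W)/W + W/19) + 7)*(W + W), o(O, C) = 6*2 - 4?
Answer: -827606/19 ≈ -43558.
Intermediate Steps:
o(O, C) = 8 (o(O, C) = 12 - 4 = 8)
j(W) = 2*W*(7 + 8/W + W/19) (j(W) = ((8/W + W/19) + 7)*(W + W) = ((8/W + W*(1/19)) + 7)*(2*W) = ((8/W + W/19) + 7)*(2*W) = (7 + 8/W + W/19)*(2*W) = 2*W*(7 + 8/W + W/19))
-46314 + j(108) = -46314 + (16 + 14*108 + (2/19)*108**2) = -46314 + (16 + 1512 + (2/19)*11664) = -46314 + (16 + 1512 + 23328/19) = -46314 + 52360/19 = -827606/19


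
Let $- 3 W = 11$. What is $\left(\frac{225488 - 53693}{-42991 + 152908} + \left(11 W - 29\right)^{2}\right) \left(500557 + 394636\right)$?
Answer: $\frac{157719586761737}{36639} \approx 4.3047 \cdot 10^{9}$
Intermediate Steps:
$W = - \frac{11}{3}$ ($W = \left(- \frac{1}{3}\right) 11 = - \frac{11}{3} \approx -3.6667$)
$\left(\frac{225488 - 53693}{-42991 + 152908} + \left(11 W - 29\right)^{2}\right) \left(500557 + 394636\right) = \left(\frac{225488 - 53693}{-42991 + 152908} + \left(11 \left(- \frac{11}{3}\right) - 29\right)^{2}\right) \left(500557 + 394636\right) = \left(\frac{171795}{109917} + \left(- \frac{121}{3} - 29\right)^{2}\right) 895193 = \left(171795 \cdot \frac{1}{109917} + \left(- \frac{208}{3}\right)^{2}\right) 895193 = \left(\frac{57265}{36639} + \frac{43264}{9}\right) 895193 = \frac{176185009}{36639} \cdot 895193 = \frac{157719586761737}{36639}$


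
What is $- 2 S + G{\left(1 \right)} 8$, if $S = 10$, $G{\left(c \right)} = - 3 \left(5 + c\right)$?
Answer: $-164$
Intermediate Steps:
$G{\left(c \right)} = -15 - 3 c$
$- 2 S + G{\left(1 \right)} 8 = \left(-2\right) 10 + \left(-15 - 3\right) 8 = -20 + \left(-15 - 3\right) 8 = -20 - 144 = -164$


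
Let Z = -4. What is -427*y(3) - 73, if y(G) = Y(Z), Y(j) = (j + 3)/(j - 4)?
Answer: -1011/8 ≈ -126.38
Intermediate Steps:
Y(j) = (3 + j)/(-4 + j)
y(G) = 1/8 (y(G) = (3 - 4)/(-4 - 4) = -1/(-8) = -1/8*(-1) = 1/8)
-427*y(3) - 73 = -427*1/8 - 73 = -427/8 - 73 = -1011/8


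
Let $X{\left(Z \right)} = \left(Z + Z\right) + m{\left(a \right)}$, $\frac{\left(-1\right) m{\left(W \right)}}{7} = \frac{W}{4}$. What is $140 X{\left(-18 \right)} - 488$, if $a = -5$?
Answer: $-4303$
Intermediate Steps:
$m{\left(W \right)} = - \frac{7 W}{4}$ ($m{\left(W \right)} = - 7 \frac{W}{4} = - \frac{7 W}{4}$)
$X{\left(Z \right)} = \frac{35}{4} + 2 Z$ ($X{\left(Z \right)} = \left(Z + Z\right) - - \frac{35}{4} = 2 Z + \frac{35}{4} = \frac{35}{4} + 2 Z$)
$140 X{\left(-18 \right)} - 488 = 140 \left(\frac{35}{4} + 2 \left(-18\right)\right) - 488 = 140 \left(\frac{35}{4} - 36\right) - 488 = 140 \left(- \frac{109}{4}\right) - 488 = -3815 - 488 = -4303$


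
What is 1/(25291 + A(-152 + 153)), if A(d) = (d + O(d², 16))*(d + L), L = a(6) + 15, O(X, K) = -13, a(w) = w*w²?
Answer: 1/22507 ≈ 4.4431e-5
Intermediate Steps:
a(w) = w³
L = 231 (L = 6³ + 15 = 216 + 15 = 231)
A(d) = (-13 + d)*(231 + d) (A(d) = (d - 13)*(d + 231) = (-13 + d)*(231 + d))
1/(25291 + A(-152 + 153)) = 1/(25291 + (-3003 + (-152 + 153)² + 218*(-152 + 153))) = 1/(25291 + (-3003 + 1² + 218*1)) = 1/(25291 + (-3003 + 1 + 218)) = 1/(25291 - 2784) = 1/22507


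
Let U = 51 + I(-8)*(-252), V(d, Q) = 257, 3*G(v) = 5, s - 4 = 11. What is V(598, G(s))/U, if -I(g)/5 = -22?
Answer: -257/27669 ≈ -0.0092884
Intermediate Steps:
s = 15 (s = 4 + 11 = 15)
G(v) = 5/3 (G(v) = (1/3)*5 = 5/3)
I(g) = 110 (I(g) = -5*(-22) = 110)
U = -27669 (U = 51 + 110*(-252) = 51 - 27720 = -27669)
V(598, G(s))/U = 257/(-27669) = 257*(-1/27669) = -257/27669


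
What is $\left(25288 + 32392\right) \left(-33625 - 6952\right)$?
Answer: $-2340481360$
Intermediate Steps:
$\left(25288 + 32392\right) \left(-33625 - 6952\right) = 57680 \left(-40577\right) = -2340481360$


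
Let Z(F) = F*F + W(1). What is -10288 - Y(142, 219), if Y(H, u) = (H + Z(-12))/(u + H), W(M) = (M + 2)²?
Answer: -3714263/361 ≈ -10289.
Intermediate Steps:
W(M) = (2 + M)²
Z(F) = 9 + F² (Z(F) = F*F + (2 + 1)² = F² + 3² = F² + 9 = 9 + F²)
Y(H, u) = (153 + H)/(H + u) (Y(H, u) = (H + (9 + (-12)²))/(u + H) = (H + (9 + 144))/(H + u) = (H + 153)/(H + u) = (153 + H)/(H + u))
-10288 - Y(142, 219) = -10288 - (153 + 142)/(142 + 219) = -10288 - 295/361 = -3714263/361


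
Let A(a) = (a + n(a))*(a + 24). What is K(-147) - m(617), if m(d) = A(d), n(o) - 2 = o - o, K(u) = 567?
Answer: -396212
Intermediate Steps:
n(o) = 2 (n(o) = 2 + (o - o) = 2 + 0 = 2)
A(a) = (2 + a)*(24 + a) (A(a) = (a + 2)*(a + 24) = (2 + a)*(24 + a))
m(d) = 48 + d² + 26*d
K(-147) - m(617) = 567 - (48 + 617² + 26*617) = 567 - (48 + 380689 + 16042) = 567 - 1*396779 = 567 - 396779 = -396212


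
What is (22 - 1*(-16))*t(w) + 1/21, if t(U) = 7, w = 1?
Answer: 5587/21 ≈ 266.05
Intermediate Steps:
(22 - 1*(-16))*t(w) + 1/21 = (22 - 1*(-16))*7 + 1/21 = (22 + 16)*7 + 1/21 = 38*7 + 1/21 = 266 + 1/21 = 5587/21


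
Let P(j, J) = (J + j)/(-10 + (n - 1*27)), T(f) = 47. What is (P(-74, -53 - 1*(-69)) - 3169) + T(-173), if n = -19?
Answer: -87387/28 ≈ -3121.0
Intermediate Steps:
P(j, J) = -J/56 - j/56 (P(j, J) = (J + j)/(-10 + (-19 - 1*27)) = (J + j)/(-10 + (-19 - 27)) = (J + j)/(-10 - 46) = (J + j)/(-56) = (J + j)*(-1/56) = -J/56 - j/56)
(P(-74, -53 - 1*(-69)) - 3169) + T(-173) = ((-(-53 - 1*(-69))/56 - 1/56*(-74)) - 3169) + 47 = ((-(-53 + 69)/56 + 37/28) - 3169) + 47 = ((-1/56*16 + 37/28) - 3169) + 47 = ((-2/7 + 37/28) - 3169) + 47 = (29/28 - 3169) + 47 = -88703/28 + 47 = -87387/28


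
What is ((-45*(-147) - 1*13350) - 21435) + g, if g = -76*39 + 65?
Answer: -31069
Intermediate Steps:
g = -2899 (g = -2964 + 65 = -2899)
((-45*(-147) - 1*13350) - 21435) + g = ((-45*(-147) - 1*13350) - 21435) - 2899 = ((6615 - 13350) - 21435) - 2899 = (-6735 - 21435) - 2899 = -28170 - 2899 = -31069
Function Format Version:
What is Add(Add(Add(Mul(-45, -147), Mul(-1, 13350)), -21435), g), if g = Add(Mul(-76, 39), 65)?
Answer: -31069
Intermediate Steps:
g = -2899 (g = Add(-2964, 65) = -2899)
Add(Add(Add(Mul(-45, -147), Mul(-1, 13350)), -21435), g) = Add(Add(Add(Mul(-45, -147), Mul(-1, 13350)), -21435), -2899) = Add(Add(Add(6615, -13350), -21435), -2899) = Add(Add(-6735, -21435), -2899) = Add(-28170, -2899) = -31069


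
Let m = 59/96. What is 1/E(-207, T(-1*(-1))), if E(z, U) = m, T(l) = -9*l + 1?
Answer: 96/59 ≈ 1.6271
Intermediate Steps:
T(l) = 1 - 9*l
m = 59/96 (m = 59*(1/96) = 59/96 ≈ 0.61458)
E(z, U) = 59/96
1/E(-207, T(-1*(-1))) = 1/(59/96) = 96/59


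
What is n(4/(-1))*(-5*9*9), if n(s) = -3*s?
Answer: -4860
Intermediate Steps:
n(4/(-1))*(-5*9*9) = (-12/(-1))*(-5*9*9) = (-12*(-1))*(-45*9) = -3*(-4)*(-405) = 12*(-405) = -4860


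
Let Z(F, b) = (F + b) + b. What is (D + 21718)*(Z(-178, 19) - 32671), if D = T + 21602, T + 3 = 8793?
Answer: -1709781210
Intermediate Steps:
T = 8790 (T = -3 + 8793 = 8790)
D = 30392 (D = 8790 + 21602 = 30392)
Z(F, b) = F + 2*b
(D + 21718)*(Z(-178, 19) - 32671) = (30392 + 21718)*((-178 + 2*19) - 32671) = 52110*((-178 + 38) - 32671) = 52110*(-140 - 32671) = 52110*(-32811) = -1709781210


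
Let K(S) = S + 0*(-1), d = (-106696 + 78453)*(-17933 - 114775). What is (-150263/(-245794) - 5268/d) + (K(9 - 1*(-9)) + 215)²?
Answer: 4167875080875693107/76771134998578 ≈ 54290.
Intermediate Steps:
d = 3748072044 (d = -28243*(-132708) = 3748072044)
K(S) = S (K(S) = S + 0 = S)
(-150263/(-245794) - 5268/d) + (K(9 - 1*(-9)) + 215)² = (-150263/(-245794) - 5268/3748072044) + ((9 - 1*(-9)) + 215)² = (-150263*(-1/245794) - 5268*1/3748072044) + ((9 + 9) + 215)² = (150263/245794 - 439/312339337) + (18 + 215)² = 46932937892065/76771134998578 + 233² = 46932937892065/76771134998578 + 54289 = 4167875080875693107/76771134998578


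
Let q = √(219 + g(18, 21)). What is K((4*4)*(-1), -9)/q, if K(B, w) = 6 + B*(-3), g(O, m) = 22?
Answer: 54*√241/241 ≈ 3.4784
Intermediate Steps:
K(B, w) = 6 - 3*B
q = √241 (q = √(219 + 22) = √241 ≈ 15.524)
K((4*4)*(-1), -9)/q = (6 - 3*4*4*(-1))/(√241) = (6 - 48*(-1))*(√241/241) = (6 - 3*(-16))*(√241/241) = (6 + 48)*(√241/241) = 54*(√241/241) = 54*√241/241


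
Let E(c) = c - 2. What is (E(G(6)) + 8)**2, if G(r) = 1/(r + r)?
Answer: 5329/144 ≈ 37.007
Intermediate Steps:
G(r) = 1/(2*r)
E(c) = -2 + c
(E(G(6)) + 8)**2 = ((-2 + (1/2)/6) + 8)**2 = ((-2 + (1/2)*(1/6)) + 8)**2 = ((-2 + 1/12) + 8)**2 = (-23/12 + 8)**2 = (73/12)**2 = 5329/144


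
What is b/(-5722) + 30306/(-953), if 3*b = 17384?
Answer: -268399874/8179599 ≈ -32.813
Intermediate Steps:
b = 17384/3 (b = (1/3)*17384 = 17384/3 ≈ 5794.7)
b/(-5722) + 30306/(-953) = (17384/3)/(-5722) + 30306/(-953) = (17384/3)*(-1/5722) + 30306*(-1/953) = -8692/8583 - 30306/953 = -268399874/8179599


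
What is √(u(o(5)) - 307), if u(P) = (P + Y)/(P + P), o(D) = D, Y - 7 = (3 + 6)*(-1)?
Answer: I*√30670/10 ≈ 17.513*I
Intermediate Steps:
Y = -2 (Y = 7 + (3 + 6)*(-1) = 7 + 9*(-1) = 7 - 9 = -2)
u(P) = (-2 + P)/(2*P) (u(P) = (P - 2)/(P + P) = (-2 + P)/((2*P)) = (-2 + P)*(1/(2*P)) = (-2 + P)/(2*P))
√(u(o(5)) - 307) = √((½)*(-2 + 5)/5 - 307) = √((½)*(⅕)*3 - 307) = √(3/10 - 307) = √(-3067/10) = I*√30670/10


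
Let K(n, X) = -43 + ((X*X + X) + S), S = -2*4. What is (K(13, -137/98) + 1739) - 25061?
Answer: -224468949/9604 ≈ -23372.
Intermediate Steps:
S = -8
K(n, X) = -51 + X + X**2 (K(n, X) = -43 + ((X*X + X) - 8) = -43 + ((X**2 + X) - 8) = -43 + ((X + X**2) - 8) = -43 + (-8 + X + X**2) = -51 + X + X**2)
(K(13, -137/98) + 1739) - 25061 = ((-51 - 137/98 + (-137/98)**2) + 1739) - 25061 = ((-51 - 137/98 + 18769/9604) + 1739) - 25061 = (-484461/9604 + 1739) - 25061 = 16216895/9604 - 25061 = -224468949/9604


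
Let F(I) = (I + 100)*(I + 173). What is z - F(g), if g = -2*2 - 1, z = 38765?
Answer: 22805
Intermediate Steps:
g = -5 (g = -4 - 1 = -5)
F(I) = (100 + I)*(173 + I)
z - F(g) = 38765 - (17300 + (-5)² + 273*(-5)) = 38765 - (17300 + 25 - 1365) = 38765 - 1*15960 = 38765 - 15960 = 22805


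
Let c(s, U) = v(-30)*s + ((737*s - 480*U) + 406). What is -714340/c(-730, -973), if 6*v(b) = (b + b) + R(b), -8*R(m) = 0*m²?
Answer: 178585/15816 ≈ 11.291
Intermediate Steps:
R(m) = 0 (R(m) = -0*m² = -⅛*0 = 0)
v(b) = b/3 (v(b) = ((b + b) + 0)/6 = (2*b + 0)/6 = (2*b)/6 = b/3)
c(s, U) = 406 - 480*U + 727*s (c(s, U) = ((⅓)*(-30))*s + ((737*s - 480*U) + 406) = -10*s + ((-480*U + 737*s) + 406) = -10*s + (406 - 480*U + 737*s) = 406 - 480*U + 727*s)
-714340/c(-730, -973) = -714340/(406 - 480*(-973) + 727*(-730)) = -714340/(406 + 467040 - 530710) = -714340/(-63264) = -714340*(-1/63264) = 178585/15816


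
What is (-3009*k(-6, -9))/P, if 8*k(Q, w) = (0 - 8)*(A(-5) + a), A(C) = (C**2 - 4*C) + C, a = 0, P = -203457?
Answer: -40120/67819 ≈ -0.59157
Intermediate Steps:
A(C) = C**2 - 3*C
k(Q, w) = -40 (k(Q, w) = ((0 - 8)*(-5*(-3 - 5) + 0))/8 = (-8*(-5*(-8) + 0))/8 = (-8*(40 + 0))/8 = (-8*40)/8 = (1/8)*(-320) = -40)
(-3009*k(-6, -9))/P = -3009*(-40)/(-203457) = 120360*(-1/203457) = -40120/67819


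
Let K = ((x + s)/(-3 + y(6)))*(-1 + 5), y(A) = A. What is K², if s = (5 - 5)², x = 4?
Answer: 256/9 ≈ 28.444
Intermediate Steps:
s = 0 (s = 0² = 0)
K = 16/3 (K = ((4 + 0)/(-3 + 6))*(-1 + 5) = (4/3)*4 = 16/3 ≈ 5.3333)
K² = (16/3)² = 256/9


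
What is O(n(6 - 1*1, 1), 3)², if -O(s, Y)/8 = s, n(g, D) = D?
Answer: 64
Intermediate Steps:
O(s, Y) = -8*s
O(n(6 - 1*1, 1), 3)² = (-8*1)² = (-8)² = 64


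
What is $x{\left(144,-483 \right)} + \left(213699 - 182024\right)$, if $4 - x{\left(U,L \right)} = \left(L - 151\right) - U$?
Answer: $32457$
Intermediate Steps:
$x{\left(U,L \right)} = 155 + U - L$ ($x{\left(U,L \right)} = 4 - \left(\left(L - 151\right) - U\right) = 4 - \left(\left(-151 + L\right) - U\right) = 4 - \left(-151 + L - U\right) = 4 + \left(151 + U - L\right) = 155 + U - L$)
$x{\left(144,-483 \right)} + \left(213699 - 182024\right) = \left(155 + 144 - -483\right) + \left(213699 - 182024\right) = \left(155 + 144 + 483\right) + 31675 = 782 + 31675 = 32457$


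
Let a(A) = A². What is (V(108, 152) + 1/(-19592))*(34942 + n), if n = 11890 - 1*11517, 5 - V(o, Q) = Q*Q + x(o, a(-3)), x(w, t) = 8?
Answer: -15987536463675/19592 ≈ -8.1602e+8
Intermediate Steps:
V(o, Q) = -3 - Q² (V(o, Q) = 5 - (Q*Q + 8) = 5 - (Q² + 8) = 5 - (8 + Q²) = 5 + (-8 - Q²) = -3 - Q²)
n = 373 (n = 11890 - 11517 = 373)
(V(108, 152) + 1/(-19592))*(34942 + n) = ((-3 - 1*152²) + 1/(-19592))*(34942 + 373) = ((-3 - 1*23104) - 1/19592)*35315 = ((-3 - 23104) - 1/19592)*35315 = (-23107 - 1/19592)*35315 = -452712345/19592*35315 = -15987536463675/19592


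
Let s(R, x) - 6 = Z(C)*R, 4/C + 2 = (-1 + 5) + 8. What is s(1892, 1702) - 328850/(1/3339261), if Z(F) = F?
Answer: -5490579895436/5 ≈ -1.0981e+12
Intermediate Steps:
C = 2/5 (C = 4/(-2 + ((-1 + 5) + 8)) = 4/(-2 + (4 + 8)) = 4/(-2 + 12) = 4/10 = 4*(1/10) = 2/5 ≈ 0.40000)
s(R, x) = 6 + 2*R/5
s(1892, 1702) - 328850/(1/3339261) = (6 + (2/5)*1892) - 328850/(1/3339261) = (6 + 3784/5) - 328850/1/3339261 = 3814/5 - 328850*3339261 = 3814/5 - 1*1098115979850 = 3814/5 - 1098115979850 = -5490579895436/5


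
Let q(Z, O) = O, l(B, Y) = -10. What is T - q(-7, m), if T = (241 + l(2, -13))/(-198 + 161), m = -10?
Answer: 139/37 ≈ 3.7568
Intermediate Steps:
T = -231/37 (T = (241 - 10)/(-198 + 161) = 231/(-37) = 231*(-1/37) = -231/37 ≈ -6.2432)
T - q(-7, m) = -231/37 - 1*(-10) = -231/37 + 10 = 139/37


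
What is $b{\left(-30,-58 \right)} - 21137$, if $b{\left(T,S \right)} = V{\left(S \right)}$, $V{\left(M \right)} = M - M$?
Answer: $-21137$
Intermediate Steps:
$V{\left(M \right)} = 0$
$b{\left(T,S \right)} = 0$
$b{\left(-30,-58 \right)} - 21137 = 0 - 21137 = -21137$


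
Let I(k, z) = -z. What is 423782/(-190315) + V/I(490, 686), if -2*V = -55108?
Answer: -2767326981/65278045 ≈ -42.393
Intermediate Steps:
V = 27554 (V = -½*(-55108) = 27554)
423782/(-190315) + V/I(490, 686) = 423782/(-190315) + 27554/((-1*686)) = 423782*(-1/190315) + 27554/(-686) = -423782/190315 + 27554*(-1/686) = -423782/190315 - 13777/343 = -2767326981/65278045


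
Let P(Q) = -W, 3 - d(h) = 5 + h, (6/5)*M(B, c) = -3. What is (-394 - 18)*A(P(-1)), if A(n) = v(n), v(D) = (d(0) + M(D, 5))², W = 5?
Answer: -8343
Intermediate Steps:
M(B, c) = -5/2 (M(B, c) = (⅚)*(-3) = -5/2)
d(h) = -2 - h (d(h) = 3 - (5 + h) = 3 + (-5 - h) = -2 - h)
P(Q) = -5 (P(Q) = -1*5 = -5)
v(D) = 81/4 (v(D) = ((-2 - 1*0) - 5/2)² = ((-2 + 0) - 5/2)² = (-2 - 5/2)² = (-9/2)² = 81/4)
A(n) = 81/4
(-394 - 18)*A(P(-1)) = (-394 - 18)*(81/4) = -412*81/4 = -8343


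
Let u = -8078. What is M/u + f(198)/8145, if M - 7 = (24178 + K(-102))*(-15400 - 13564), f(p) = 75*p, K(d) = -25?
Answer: 126624380525/1462118 ≈ 86603.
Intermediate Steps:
M = -699567485 (M = 7 + (24178 - 25)*(-15400 - 13564) = 7 + 24153*(-28964) = 7 - 699567492 = -699567485)
M/u + f(198)/8145 = -699567485/(-8078) + (75*198)/8145 = -699567485*(-1/8078) + 14850*(1/8145) = 699567485/8078 + 330/181 = 126624380525/1462118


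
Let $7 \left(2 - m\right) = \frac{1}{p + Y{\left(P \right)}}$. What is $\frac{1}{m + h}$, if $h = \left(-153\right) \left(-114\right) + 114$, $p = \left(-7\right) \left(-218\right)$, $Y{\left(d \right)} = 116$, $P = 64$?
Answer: $\frac{11494}{201811651} \approx 5.6954 \cdot 10^{-5}$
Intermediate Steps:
$p = 1526$
$m = \frac{22987}{11494}$ ($m = 2 - \frac{1}{7 \left(1526 + 116\right)} = 2 - \frac{1}{7 \cdot 1642} = 2 - \frac{1}{11494} = \frac{22987}{11494} \approx 1.9999$)
$h = 17556$ ($h = 17442 + 114 = 17556$)
$\frac{1}{m + h} = \frac{1}{\frac{22987}{11494} + 17556} = \frac{1}{\frac{201811651}{11494}} = \frac{11494}{201811651}$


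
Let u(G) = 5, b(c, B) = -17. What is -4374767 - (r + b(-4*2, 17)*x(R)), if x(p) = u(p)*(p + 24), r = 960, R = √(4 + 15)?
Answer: -4373687 + 85*√19 ≈ -4.3733e+6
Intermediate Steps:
R = √19 ≈ 4.3589
x(p) = 120 + 5*p (x(p) = 5*(p + 24) = 5*(24 + p) = 120 + 5*p)
-4374767 - (r + b(-4*2, 17)*x(R)) = -4374767 - (960 - 17*(120 + 5*√19)) = -4374767 - (960 + (-2040 - 85*√19)) = -4374767 - (-1080 - 85*√19) = -4374767 + (1080 + 85*√19) = -4373687 + 85*√19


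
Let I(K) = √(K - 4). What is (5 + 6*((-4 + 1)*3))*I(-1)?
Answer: -49*I*√5 ≈ -109.57*I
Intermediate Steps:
I(K) = √(-4 + K)
(5 + 6*((-4 + 1)*3))*I(-1) = (5 + 6*((-4 + 1)*3))*√(-4 - 1) = (5 + 6*(-3*3))*√(-5) = (5 + 6*(-9))*(I*√5) = (5 - 54)*(I*√5) = -49*I*√5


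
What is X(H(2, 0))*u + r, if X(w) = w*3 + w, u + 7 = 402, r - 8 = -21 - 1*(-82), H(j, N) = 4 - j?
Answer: 3229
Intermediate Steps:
r = 69 (r = 8 + (-21 - 1*(-82)) = 8 + (-21 + 82) = 8 + 61 = 69)
u = 395 (u = -7 + 402 = 395)
X(w) = 4*w (X(w) = 3*w + w = 4*w)
X(H(2, 0))*u + r = (4*(4 - 1*2))*395 + 69 = (4*(4 - 2))*395 + 69 = (4*2)*395 + 69 = 8*395 + 69 = 3160 + 69 = 3229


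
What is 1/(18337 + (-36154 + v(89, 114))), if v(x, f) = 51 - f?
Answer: -1/17880 ≈ -5.5928e-5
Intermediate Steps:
1/(18337 + (-36154 + v(89, 114))) = 1/(18337 + (-36154 + (51 - 1*114))) = 1/(18337 + (-36154 + (51 - 114))) = 1/(18337 + (-36154 - 63)) = 1/(18337 - 36217) = 1/(-17880) = -1/17880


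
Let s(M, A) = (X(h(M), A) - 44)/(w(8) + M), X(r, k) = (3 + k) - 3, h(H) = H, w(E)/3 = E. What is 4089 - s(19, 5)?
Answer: 175866/43 ≈ 4089.9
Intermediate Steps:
w(E) = 3*E
X(r, k) = k
s(M, A) = (-44 + A)/(24 + M) (s(M, A) = (A - 44)/(3*8 + M) = (-44 + A)/(24 + M))
4089 - s(19, 5) = 4089 - (-44 + 5)/(24 + 19) = 4089 - (-39)/43 = 4089 - 1*(-39/43) = 4089 + 39/43 = 175866/43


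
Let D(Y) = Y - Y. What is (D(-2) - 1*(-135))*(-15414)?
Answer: -2080890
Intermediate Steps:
D(Y) = 0
(D(-2) - 1*(-135))*(-15414) = (0 - 1*(-135))*(-15414) = (0 + 135)*(-15414) = 135*(-15414) = -2080890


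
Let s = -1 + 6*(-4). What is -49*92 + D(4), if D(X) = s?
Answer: -4533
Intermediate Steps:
s = -25 (s = -1 - 24 = -25)
D(X) = -25
-49*92 + D(4) = -49*92 - 25 = -4508 - 25 = -4533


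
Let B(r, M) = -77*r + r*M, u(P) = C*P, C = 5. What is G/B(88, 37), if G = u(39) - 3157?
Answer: 1481/1760 ≈ 0.84148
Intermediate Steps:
u(P) = 5*P
G = -2962 (G = 5*39 - 3157 = 195 - 3157 = -2962)
B(r, M) = -77*r + M*r
G/B(88, 37) = -2962*1/(88*(-77 + 37)) = -2962/(88*(-40)) = -2962/(-3520) = -2962*(-1/3520) = 1481/1760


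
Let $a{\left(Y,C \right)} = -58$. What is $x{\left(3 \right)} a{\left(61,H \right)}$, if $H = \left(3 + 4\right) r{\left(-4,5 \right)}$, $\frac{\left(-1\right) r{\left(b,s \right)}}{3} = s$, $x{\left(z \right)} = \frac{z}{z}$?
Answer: $-58$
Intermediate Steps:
$x{\left(z \right)} = 1$
$r{\left(b,s \right)} = - 3 s$
$H = -105$ ($H = \left(3 + 4\right) \left(\left(-3\right) 5\right) = 7 \left(-15\right) = -105$)
$x{\left(3 \right)} a{\left(61,H \right)} = 1 \left(-58\right) = -58$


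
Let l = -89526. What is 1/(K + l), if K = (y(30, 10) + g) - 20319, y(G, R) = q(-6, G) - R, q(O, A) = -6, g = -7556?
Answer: -1/117417 ≈ -8.5167e-6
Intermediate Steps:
y(G, R) = -6 - R
K = -27891 (K = ((-6 - 1*10) - 7556) - 20319 = ((-6 - 10) - 7556) - 20319 = (-16 - 7556) - 20319 = -7572 - 20319 = -27891)
1/(K + l) = 1/(-27891 - 89526) = 1/(-117417) = -1/117417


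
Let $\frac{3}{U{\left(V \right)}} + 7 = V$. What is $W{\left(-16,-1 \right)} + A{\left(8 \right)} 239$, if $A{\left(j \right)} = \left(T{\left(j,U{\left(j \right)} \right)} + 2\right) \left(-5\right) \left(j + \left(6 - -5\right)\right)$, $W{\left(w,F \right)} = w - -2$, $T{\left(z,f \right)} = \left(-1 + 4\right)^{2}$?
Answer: $-249769$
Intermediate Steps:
$U{\left(V \right)} = \frac{3}{-7 + V}$
$T{\left(z,f \right)} = 9$ ($T{\left(z,f \right)} = 3^{2} = 9$)
$W{\left(w,F \right)} = 2 + w$ ($W{\left(w,F \right)} = w + 2 = 2 + w$)
$A{\left(j \right)} = -605 - 55 j$ ($A{\left(j \right)} = \left(9 + 2\right) \left(-5\right) \left(j + \left(6 - -5\right)\right) = 11 \left(-5\right) \left(j + \left(6 + 5\right)\right) = - 55 \left(j + 11\right) = - 55 \left(11 + j\right) = -605 - 55 j$)
$W{\left(-16,-1 \right)} + A{\left(8 \right)} 239 = \left(2 - 16\right) + \left(-605 - 440\right) 239 = -14 + \left(-605 - 440\right) 239 = -14 - 249755 = -249769$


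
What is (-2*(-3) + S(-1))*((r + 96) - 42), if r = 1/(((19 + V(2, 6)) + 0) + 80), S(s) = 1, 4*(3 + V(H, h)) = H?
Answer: 72968/193 ≈ 378.07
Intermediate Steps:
V(H, h) = -3 + H/4
r = 2/193 (r = 1/(((19 + (-3 + (¼)*2)) + 0) + 80) = 1/(((19 + (-3 + ½)) + 0) + 80) = 1/(((19 - 5/2) + 0) + 80) = 1/((33/2 + 0) + 80) = 1/(33/2 + 80) = 1/(193/2) = 2/193 ≈ 0.010363)
(-2*(-3) + S(-1))*((r + 96) - 42) = (-2*(-3) + 1)*((2/193 + 96) - 42) = (6 + 1)*(18530/193 - 42) = 7*(10424/193) = 72968/193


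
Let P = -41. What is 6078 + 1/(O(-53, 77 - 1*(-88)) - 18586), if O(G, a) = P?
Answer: 113214905/18627 ≈ 6078.0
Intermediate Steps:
O(G, a) = -41
6078 + 1/(O(-53, 77 - 1*(-88)) - 18586) = 6078 + 1/(-41 - 18586) = 6078 + 1/(-18627) = 6078 - 1/18627 = 113214905/18627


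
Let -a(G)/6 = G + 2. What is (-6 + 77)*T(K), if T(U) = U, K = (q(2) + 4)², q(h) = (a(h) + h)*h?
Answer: 113600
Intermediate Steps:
a(G) = -12 - 6*G (a(G) = -6*(G + 2) = -6*(2 + G) = -12 - 6*G)
q(h) = h*(-12 - 5*h) (q(h) = ((-12 - 6*h) + h)*h = (-12 - 5*h)*h = h*(-12 - 5*h))
K = 1600 (K = (-1*2*(12 + 5*2) + 4)² = (-1*2*(12 + 10) + 4)² = (-1*2*22 + 4)² = (-44 + 4)² = (-40)² = 1600)
(-6 + 77)*T(K) = (-6 + 77)*1600 = 71*1600 = 113600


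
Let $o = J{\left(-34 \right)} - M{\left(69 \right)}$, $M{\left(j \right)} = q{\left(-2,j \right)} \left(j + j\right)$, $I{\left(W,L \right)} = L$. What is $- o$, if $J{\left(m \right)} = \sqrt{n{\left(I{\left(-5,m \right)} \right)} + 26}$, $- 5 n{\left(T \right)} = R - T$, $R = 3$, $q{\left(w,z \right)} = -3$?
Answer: $-414 - \frac{\sqrt{465}}{5} \approx -418.31$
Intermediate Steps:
$n{\left(T \right)} = - \frac{3}{5} + \frac{T}{5}$ ($n{\left(T \right)} = - \frac{3 - T}{5} = - \frac{3}{5} + \frac{T}{5}$)
$M{\left(j \right)} = - 6 j$ ($M{\left(j \right)} = - 3 \left(j + j\right) = - 3 \cdot 2 j = - 6 j$)
$J{\left(m \right)} = \sqrt{\frac{127}{5} + \frac{m}{5}}$ ($J{\left(m \right)} = \sqrt{\left(- \frac{3}{5} + \frac{m}{5}\right) + 26} = \sqrt{\frac{127}{5} + \frac{m}{5}}$)
$o = 414 + \frac{\sqrt{465}}{5}$ ($o = \frac{\sqrt{635 + 5 \left(-34\right)}}{5} - \left(-6\right) 69 = \frac{\sqrt{635 - 170}}{5} - -414 = \frac{\sqrt{465}}{5} + 414 = 414 + \frac{\sqrt{465}}{5} \approx 418.31$)
$- o = - (414 + \frac{\sqrt{465}}{5}) = -414 - \frac{\sqrt{465}}{5}$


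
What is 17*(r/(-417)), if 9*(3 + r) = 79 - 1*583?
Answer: 1003/417 ≈ 2.4053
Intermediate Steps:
r = -59 (r = -3 + (79 - 1*583)/9 = -3 + (79 - 583)/9 = -3 + (1/9)*(-504) = -3 - 56 = -59)
17*(r/(-417)) = 17*(-59/(-417)) = 17*(-59*(-1/417)) = 17*(59/417) = 1003/417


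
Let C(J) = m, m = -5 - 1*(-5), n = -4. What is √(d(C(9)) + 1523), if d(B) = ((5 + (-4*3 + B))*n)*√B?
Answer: √1523 ≈ 39.026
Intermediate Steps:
m = 0 (m = -5 + 5 = 0)
C(J) = 0
d(B) = √B*(28 - 4*B) (d(B) = ((5 + (-4*3 + B))*(-4))*√B = ((5 + (-12 + B))*(-4))*√B = ((-7 + B)*(-4))*√B = (28 - 4*B)*√B = √B*(28 - 4*B))
√(d(C(9)) + 1523) = √(4*√0*(7 - 1*0) + 1523) = √(4*0*(7 + 0) + 1523) = √(4*0*7 + 1523) = √(0 + 1523) = √1523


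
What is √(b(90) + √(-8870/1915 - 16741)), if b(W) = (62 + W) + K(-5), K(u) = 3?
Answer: √(22736795 + 383*I*√2456399991)/383 ≈ 13.359 + 4.8434*I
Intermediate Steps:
b(W) = 65 + W (b(W) = (62 + W) + 3 = 65 + W)
√(b(90) + √(-8870/1915 - 16741)) = √((65 + 90) + √(-8870/1915 - 16741)) = √(155 + √(-8870*1/1915 - 16741)) = √(155 + √(-1774/383 - 16741)) = √(155 + √(-6413577/383)) = √(155 + I*√2456399991/383)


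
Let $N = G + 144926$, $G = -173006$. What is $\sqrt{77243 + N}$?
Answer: $\sqrt{49163} \approx 221.73$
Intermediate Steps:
$N = -28080$ ($N = -173006 + 144926 = -28080$)
$\sqrt{77243 + N} = \sqrt{77243 - 28080} = \sqrt{49163}$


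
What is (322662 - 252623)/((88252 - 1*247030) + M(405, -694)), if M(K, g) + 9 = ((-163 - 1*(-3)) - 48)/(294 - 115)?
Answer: -12536981/28423081 ≈ -0.44108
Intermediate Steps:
M(K, g) = -1819/179 (M(K, g) = -9 + ((-163 - 1*(-3)) - 48)/(294 - 115) = -9 + ((-163 + 3) - 48)/179 = -9 + (-160 - 48)*(1/179) = -9 - 208*1/179 = -9 - 208/179 = -1819/179)
(322662 - 252623)/((88252 - 1*247030) + M(405, -694)) = (322662 - 252623)/((88252 - 1*247030) - 1819/179) = 70039/((88252 - 247030) - 1819/179) = 70039/(-158778 - 1819/179) = 70039/(-28423081/179) = 70039*(-179/28423081) = -12536981/28423081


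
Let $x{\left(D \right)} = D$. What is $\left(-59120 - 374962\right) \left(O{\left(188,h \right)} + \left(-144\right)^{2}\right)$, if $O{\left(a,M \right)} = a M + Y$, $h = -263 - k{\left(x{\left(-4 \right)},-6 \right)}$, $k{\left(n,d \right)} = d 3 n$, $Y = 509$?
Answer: $18116412270$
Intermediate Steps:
$k{\left(n,d \right)} = 3 d n$
$h = -335$ ($h = -263 - 3 \left(-6\right) \left(-4\right) = -263 - 72 = -335$)
$O{\left(a,M \right)} = 509 + M a$ ($O{\left(a,M \right)} = a M + 509 = M a + 509 = 509 + M a$)
$\left(-59120 - 374962\right) \left(O{\left(188,h \right)} + \left(-144\right)^{2}\right) = \left(-59120 - 374962\right) \left(\left(509 - 62980\right) + \left(-144\right)^{2}\right) = - 434082 \left(\left(509 - 62980\right) + 20736\right) = - 434082 \left(-62471 + 20736\right) = \left(-434082\right) \left(-41735\right) = 18116412270$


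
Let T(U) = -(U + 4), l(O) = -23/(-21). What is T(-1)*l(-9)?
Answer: -23/7 ≈ -3.2857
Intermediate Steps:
l(O) = 23/21 (l(O) = -23*(-1/21) = 23/21)
T(U) = -4 - U (T(U) = -(4 + U) = -4 - U)
T(-1)*l(-9) = (-4 - 1*(-1))*(23/21) = (-4 + 1)*(23/21) = -3*23/21 = -23/7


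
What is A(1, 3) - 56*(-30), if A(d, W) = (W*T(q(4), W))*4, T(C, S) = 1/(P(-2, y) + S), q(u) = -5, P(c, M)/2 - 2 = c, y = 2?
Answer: 1684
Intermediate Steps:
P(c, M) = 4 + 2*c
T(C, S) = 1/S (T(C, S) = 1/((4 + 2*(-2)) + S) = 1/((4 - 4) + S) = 1/(0 + S) = 1/S)
A(d, W) = 4 (A(d, W) = (W/W)*4 = 1*4 = 4)
A(1, 3) - 56*(-30) = 4 - 56*(-30) = 4 + 1680 = 1684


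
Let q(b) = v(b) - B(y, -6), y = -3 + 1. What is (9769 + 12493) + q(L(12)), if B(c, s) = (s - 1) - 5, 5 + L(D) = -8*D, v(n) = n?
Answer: 22173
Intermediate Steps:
y = -2
L(D) = -5 - 8*D
B(c, s) = -6 + s (B(c, s) = (-1 + s) - 5 = -6 + s)
q(b) = 12 + b (q(b) = b - (-6 - 6) = b - 1*(-12) = b + 12 = 12 + b)
(9769 + 12493) + q(L(12)) = (9769 + 12493) + (12 + (-5 - 8*12)) = 22262 + (12 + (-5 - 96)) = 22262 + (12 - 101) = 22262 - 89 = 22173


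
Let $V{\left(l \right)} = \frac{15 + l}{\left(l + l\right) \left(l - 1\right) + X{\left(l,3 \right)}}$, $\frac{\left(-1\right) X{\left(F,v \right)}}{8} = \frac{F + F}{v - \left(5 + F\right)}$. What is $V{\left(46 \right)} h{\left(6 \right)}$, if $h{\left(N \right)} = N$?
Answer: $\frac{549}{6233} \approx 0.08808$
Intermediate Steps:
$X{\left(F,v \right)} = - \frac{16 F}{-5 + v - F}$ ($X{\left(F,v \right)} = - 8 \frac{F + F}{v - \left(5 + F\right)} = - 8 \frac{2 F}{-5 + v - F} = - \frac{16 F}{-5 + v - F}$)
$V{\left(l \right)} = \frac{15 + l}{2 l \left(-1 + l\right) + \frac{16 l}{2 + l}}$ ($V{\left(l \right)} = \frac{15 + l}{\left(l + l\right) \left(l - 1\right) + \frac{16 l}{5 + l - 3}} = \frac{15 + l}{2 l \left(-1 + l\right) + \frac{16 l}{5 + l - 3}} = \frac{15 + l}{2 l \left(-1 + l\right) + \frac{16 l}{2 + l}}$)
$V{\left(46 \right)} h{\left(6 \right)} = \frac{\left(2 + 46\right) \left(15 + 46\right)}{2 \cdot 46 \left(8 + \left(-1 + 46\right) \left(2 + 46\right)\right)} 6 = \frac{1}{2} \cdot \frac{1}{46} \frac{1}{8 + 45 \cdot 48} \cdot 48 \cdot 61 \cdot 6 = \frac{1}{2} \cdot \frac{1}{46} \frac{1}{8 + 2160} \cdot 48 \cdot 61 \cdot 6 = \frac{1}{2} \cdot \frac{1}{46} \cdot \frac{1}{2168} \cdot 48 \cdot 61 \cdot 6 = \frac{183}{12466} \cdot 6 = \frac{549}{6233}$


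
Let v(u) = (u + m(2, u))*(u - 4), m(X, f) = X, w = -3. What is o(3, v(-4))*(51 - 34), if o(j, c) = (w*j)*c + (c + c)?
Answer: -1904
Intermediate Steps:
v(u) = (-4 + u)*(2 + u) (v(u) = (u + 2)*(u - 4) = (2 + u)*(-4 + u) = (-4 + u)*(2 + u))
o(j, c) = 2*c - 3*c*j (o(j, c) = (-3*j)*c + (c + c) = -3*c*j + 2*c = 2*c - 3*c*j)
o(3, v(-4))*(51 - 34) = ((-8 + (-4)² - 2*(-4))*(2 - 3*3))*(51 - 34) = ((-8 + 16 + 8)*(2 - 9))*17 = (16*(-7))*17 = -112*17 = -1904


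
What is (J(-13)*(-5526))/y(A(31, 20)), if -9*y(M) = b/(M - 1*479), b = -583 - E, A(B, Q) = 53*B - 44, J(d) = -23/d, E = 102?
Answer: -256229568/1781 ≈ -1.4387e+5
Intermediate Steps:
A(B, Q) = -44 + 53*B
b = -685 (b = -583 - 1*102 = -583 - 102 = -685)
y(M) = 685/(9*(-479 + M)) (y(M) = -(-685)/(9*(M - 1*479)) = -(-685)/(9*(M - 479)) = -(-685)/(9*(-479 + M)) = 685/(9*(-479 + M)))
(J(-13)*(-5526))/y(A(31, 20)) = (-23/(-13)*(-5526))/((685/(9*(-479 + (-44 + 53*31))))) = (-23*(-1/13)*(-5526))/((685/(9*(-479 + (-44 + 1643))))) = ((23/13)*(-5526))/((685/(9*(-479 + 1599)))) = -127098/(13*((685/9)/1120)) = -127098/(13*((685/9)*(1/1120))) = -127098/(13*137/2016) = -127098/13*2016/137 = -256229568/1781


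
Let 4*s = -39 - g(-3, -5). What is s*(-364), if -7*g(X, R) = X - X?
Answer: 3549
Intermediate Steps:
g(X, R) = 0 (g(X, R) = -(X - X)/7 = -1/7*0 = 0)
s = -39/4 (s = (-39 - 1*0)/4 = (-39 + 0)/4 = (1/4)*(-39) = -39/4 ≈ -9.7500)
s*(-364) = -39/4*(-364) = 3549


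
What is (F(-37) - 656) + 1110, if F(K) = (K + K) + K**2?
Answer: 1749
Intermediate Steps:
F(K) = K**2 + 2*K (F(K) = 2*K + K**2 = K**2 + 2*K)
(F(-37) - 656) + 1110 = (-37*(2 - 37) - 656) + 1110 = (-37*(-35) - 656) + 1110 = (1295 - 656) + 1110 = 639 + 1110 = 1749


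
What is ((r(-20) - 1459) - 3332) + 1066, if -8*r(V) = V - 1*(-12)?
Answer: -3724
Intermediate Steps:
r(V) = -3/2 - V/8 (r(V) = -(V - 1*(-12))/8 = -(V + 12)/8 = -(12 + V)/8 = -3/2 - V/8)
((r(-20) - 1459) - 3332) + 1066 = (((-3/2 - 1/8*(-20)) - 1459) - 3332) + 1066 = (((-3/2 + 5/2) - 1459) - 3332) + 1066 = ((1 - 1459) - 3332) + 1066 = (-1458 - 3332) + 1066 = -4790 + 1066 = -3724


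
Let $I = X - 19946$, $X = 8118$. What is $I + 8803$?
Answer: $-3025$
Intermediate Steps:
$I = -11828$ ($I = 8118 - 19946 = -11828$)
$I + 8803 = -11828 + 8803 = -3025$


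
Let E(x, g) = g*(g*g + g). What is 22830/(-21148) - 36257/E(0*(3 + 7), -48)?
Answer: -426363001/572518656 ≈ -0.74471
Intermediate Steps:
E(x, g) = g*(g + g**2) (E(x, g) = g*(g**2 + g) = g*(g + g**2))
22830/(-21148) - 36257/E(0*(3 + 7), -48) = 22830/(-21148) - 36257*1/(2304*(1 - 48)) = 22830*(-1/21148) - 36257/(2304*(-47)) = -11415/10574 - 36257/(-108288) = -11415/10574 - 36257*(-1/108288) = -11415/10574 + 36257/108288 = -426363001/572518656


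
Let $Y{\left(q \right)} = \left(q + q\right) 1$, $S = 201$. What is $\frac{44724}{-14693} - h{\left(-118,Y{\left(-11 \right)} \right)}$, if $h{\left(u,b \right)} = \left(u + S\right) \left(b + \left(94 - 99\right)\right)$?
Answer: $\frac{32882289}{14693} \approx 2238.0$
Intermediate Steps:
$Y{\left(q \right)} = 2 q$ ($Y{\left(q \right)} = 2 q 1 = 2 q$)
$h{\left(u,b \right)} = \left(-5 + b\right) \left(201 + u\right)$ ($h{\left(u,b \right)} = \left(u + 201\right) \left(b + \left(94 - 99\right)\right) = \left(201 + u\right) \left(b - 5\right) = \left(201 + u\right) \left(-5 + b\right) = \left(-5 + b\right) \left(201 + u\right)$)
$\frac{44724}{-14693} - h{\left(-118,Y{\left(-11 \right)} \right)} = \frac{44724}{-14693} - \left(-1005 - -590 + 201 \cdot 2 \left(-11\right) + 2 \left(-11\right) \left(-118\right)\right) = 44724 \left(- \frac{1}{14693}\right) - \left(-1005 + 590 + 201 \left(-22\right) - -2596\right) = - \frac{44724}{14693} - \left(-1005 + 590 - 4422 + 2596\right) = - \frac{44724}{14693} - -2241 = - \frac{44724}{14693} + 2241 = \frac{32882289}{14693}$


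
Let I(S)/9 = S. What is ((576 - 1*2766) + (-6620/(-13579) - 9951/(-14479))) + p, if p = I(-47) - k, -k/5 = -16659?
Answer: -16890170199019/196610341 ≈ -85907.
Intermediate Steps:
I(S) = 9*S
k = 83295 (k = -5*(-16659) = 83295)
p = -83718 (p = 9*(-47) - 1*83295 = -423 - 83295 = -83718)
((576 - 1*2766) + (-6620/(-13579) - 9951/(-14479))) + p = ((576 - 1*2766) + (-6620/(-13579) - 9951/(-14479))) - 83718 = ((576 - 2766) + (-6620*(-1/13579) - 9951*(-1/14479))) - 83718 = (-2190 + (6620/13579 + 9951/14479)) - 83718 = (-2190 + 230975609/196610341) - 83718 = -430345671181/196610341 - 83718 = -16890170199019/196610341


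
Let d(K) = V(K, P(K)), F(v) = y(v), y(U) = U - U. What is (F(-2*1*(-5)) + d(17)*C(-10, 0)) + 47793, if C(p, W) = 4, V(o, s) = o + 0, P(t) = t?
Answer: 47861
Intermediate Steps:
V(o, s) = o
y(U) = 0
F(v) = 0
d(K) = K
(F(-2*1*(-5)) + d(17)*C(-10, 0)) + 47793 = (0 + 17*4) + 47793 = (0 + 68) + 47793 = 68 + 47793 = 47861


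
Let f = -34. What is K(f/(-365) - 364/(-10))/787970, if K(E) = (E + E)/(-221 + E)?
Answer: -2664/5306583965 ≈ -5.0202e-7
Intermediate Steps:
K(E) = 2*E/(-221 + E) (K(E) = (2*E)/(-221 + E) = 2*E/(-221 + E))
K(f/(-365) - 364/(-10))/787970 = (2*(-34/(-365) - 364/(-10))/(-221 + (-34/(-365) - 364/(-10))))/787970 = (2*(-34*(-1/365) - 364*(-⅒))/(-221 + (-34*(-1/365) - 364*(-⅒))))*(1/787970) = (2*(34/365 + 182/5)/(-221 + (34/365 + 182/5)))*(1/787970) = (2*(2664/73)/(-221 + 2664/73))*(1/787970) = (2*(2664/73)/(-13469/73))*(1/787970) = (2*(2664/73)*(-73/13469))*(1/787970) = -5328/13469*1/787970 = -2664/5306583965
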